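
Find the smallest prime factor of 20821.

47

20821 is odd.
Digit sum 13, not divisible by 3.
Ends in 1: not divisible by 5.
7: 20821 = 7·2974 + 3
11: 20821 = 11·1892 + 9
13: 20821 = 13·1601 + 8
17: 20821 = 17·1224 + 13
19: 20821 = 19·1095 + 16
23: 20821 = 23·905 + 6
29: 20821 = 29·717 + 28
31: 20821 = 31·671 + 20
37: 20821 = 37·562 + 27
41: 20821 = 41·507 + 34
43: 20821 = 43·484 + 9
47: 20821 = 47·443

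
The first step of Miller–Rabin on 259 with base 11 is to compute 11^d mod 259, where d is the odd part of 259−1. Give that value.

36

259 − 1 = 258 = 2^1 · 129, so d = 129.
11^1 ≡ 11 (mod 259)
11^2 ≡ 11^2 = 121 ≡ 121 (mod 259)
11^4 ≡ 121^2 = 14641 ≡ 137 (mod 259)
11^8 ≡ 137^2 = 18769 ≡ 121 (mod 259)
11^16 ≡ 121^2 = 14641 ≡ 137 (mod 259)
11^32 ≡ 137^2 = 18769 ≡ 121 (mod 259)
11^64 ≡ 121^2 = 14641 ≡ 137 (mod 259)
11^128 ≡ 137^2 = 18769 ≡ 121 (mod 259)
129 = 128 + 1 in binary powers of 2.
So 11^129 ≡ 121 · 11 ≡ 36 (mod 259).
Squaring chain: 36; never reaches −1, so base 11 is a Miller–Rabin witness that 259 is composite.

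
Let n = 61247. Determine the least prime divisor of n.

73

61247 is odd.
Digit sum 20, not divisible by 3.
Ends in 7: not divisible by 5.
7: 61247 = 7·8749 + 4
11: 61247 = 11·5567 + 10
13: 61247 = 13·4711 + 4
17: 61247 = 17·3602 + 13
19: 61247 = 19·3223 + 10
23: 61247 = 23·2662 + 21
29: 61247 = 29·2111 + 28
31: 61247 = 31·1975 + 22
37: 61247 = 37·1655 + 12
41: 61247 = 41·1493 + 34
43: 61247 = 43·1424 + 15
47: 61247 = 47·1303 + 6
53: 61247 = 53·1155 + 32
59: 61247 = 59·1038 + 5
61: 61247 = 61·1004 + 3
67: 61247 = 67·914 + 9
71: 61247 = 71·862 + 45
73: 61247 = 73·839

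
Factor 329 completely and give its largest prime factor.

47

329 = 7 · 47
47 is prime.
So 329 = 7 · 47; the largest prime factor is 47.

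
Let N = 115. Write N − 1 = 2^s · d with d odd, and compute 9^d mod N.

115 − 1 = 114 = 2^1 · 57, so d = 57.
9^1 ≡ 9 (mod 115)
9^2 ≡ 9^2 = 81 ≡ 81 (mod 115)
9^4 ≡ 81^2 = 6561 ≡ 6 (mod 115)
9^8 ≡ 6^2 = 36 ≡ 36 (mod 115)
9^16 ≡ 36^2 = 1296 ≡ 31 (mod 115)
9^32 ≡ 31^2 = 961 ≡ 41 (mod 115)
57 = 32 + 16 + 8 + 1 in binary powers of 2.
So 9^57 ≡ 41 · 31 · 36 · 9 ≡ 104 (mod 115).
Squaring chain: 104; never reaches −1, so base 9 is a Miller–Rabin witness that 115 is composite.

104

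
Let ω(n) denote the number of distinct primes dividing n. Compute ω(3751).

2

3751 = 11^2 · 31
3751 = 11^2 · 31, which has 2 distinct prime factors.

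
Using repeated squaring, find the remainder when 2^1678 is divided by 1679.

2^1 ≡ 2 (mod 1679)
2^2 ≡ 2^2 = 4 ≡ 4 (mod 1679)
2^4 ≡ 4^2 = 16 ≡ 16 (mod 1679)
2^8 ≡ 16^2 = 256 ≡ 256 (mod 1679)
2^16 ≡ 256^2 = 65536 ≡ 55 (mod 1679)
2^32 ≡ 55^2 = 3025 ≡ 1346 (mod 1679)
2^64 ≡ 1346^2 = 1811716 ≡ 75 (mod 1679)
2^128 ≡ 75^2 = 5625 ≡ 588 (mod 1679)
2^256 ≡ 588^2 = 345744 ≡ 1549 (mod 1679)
2^512 ≡ 1549^2 = 2399401 ≡ 110 (mod 1679)
2^1024 ≡ 110^2 = 12100 ≡ 347 (mod 1679)
1678 = 1024 + 512 + 128 + 8 + 4 + 2 in binary powers of 2.
So 2^1678 ≡ 347 · 110 · 588 · 256 · 16 · 4 ≡ 892 (mod 1679).
Since 892 ≠ 1, base 2 is a Fermat witness: 1679 is composite.

892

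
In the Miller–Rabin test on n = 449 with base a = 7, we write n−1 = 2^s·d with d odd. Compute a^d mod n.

449 − 1 = 448 = 2^6 · 7, so d = 7.
7^1 ≡ 7 (mod 449)
7^2 ≡ 7^2 = 49 ≡ 49 (mod 449)
7^4 ≡ 49^2 = 2401 ≡ 156 (mod 449)
7 = 4 + 2 + 1 in binary powers of 2.
So 7^7 ≡ 156 · 49 · 7 ≡ 77 (mod 449).
Squaring chain: 77 → 92 → 382 → 448 → 1 → 1; reaches −1, so base 7 does not prove 449 composite.

77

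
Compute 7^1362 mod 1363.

7^1 ≡ 7 (mod 1363)
7^2 ≡ 7^2 = 49 ≡ 49 (mod 1363)
7^4 ≡ 49^2 = 2401 ≡ 1038 (mod 1363)
7^8 ≡ 1038^2 = 1077444 ≡ 674 (mod 1363)
7^16 ≡ 674^2 = 454276 ≡ 397 (mod 1363)
7^32 ≡ 397^2 = 157609 ≡ 864 (mod 1363)
7^64 ≡ 864^2 = 746496 ≡ 935 (mod 1363)
7^128 ≡ 935^2 = 874225 ≡ 542 (mod 1363)
7^256 ≡ 542^2 = 293764 ≡ 719 (mod 1363)
7^512 ≡ 719^2 = 516961 ≡ 384 (mod 1363)
7^1024 ≡ 384^2 = 147456 ≡ 252 (mod 1363)
1362 = 1024 + 256 + 64 + 16 + 2 in binary powers of 2.
So 7^1362 ≡ 252 · 719 · 935 · 397 · 49 ≡ 545 (mod 1363).
Since 545 ≠ 1, base 7 is a Fermat witness: 1363 is composite.

545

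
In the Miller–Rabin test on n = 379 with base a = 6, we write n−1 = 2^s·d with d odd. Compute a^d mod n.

1

379 − 1 = 378 = 2^1 · 189, so d = 189.
6^1 ≡ 6 (mod 379)
6^2 ≡ 6^2 = 36 ≡ 36 (mod 379)
6^4 ≡ 36^2 = 1296 ≡ 159 (mod 379)
6^8 ≡ 159^2 = 25281 ≡ 267 (mod 379)
6^16 ≡ 267^2 = 71289 ≡ 37 (mod 379)
6^32 ≡ 37^2 = 1369 ≡ 232 (mod 379)
6^64 ≡ 232^2 = 53824 ≡ 6 (mod 379)
6^128 ≡ 6^2 = 36 ≡ 36 (mod 379)
189 = 128 + 32 + 16 + 8 + 4 + 1 in binary powers of 2.
So 6^189 ≡ 36 · 232 · 37 · 267 · 159 · 6 ≡ 1 (mod 379).
Since 6^d ≡ 1 (mod 379), base 6 does not prove 379 composite.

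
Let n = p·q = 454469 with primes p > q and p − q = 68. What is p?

Since p = q + 68, we have 454469 = q(q + 68), so q² + 68q − 454469 = 0.
Discriminant: 68² + 4·454469 = 4624 + 1817876 = 1822500; √1822500 = 1350.
q = (−68 + 1350)/2 = 641, and p = q + 68 = 709.
Check: 641 · 709 = 454469.

709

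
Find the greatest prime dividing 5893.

5893 = 71 · 83
83 is prime.
So 5893 = 71 · 83; the largest prime factor is 83.

83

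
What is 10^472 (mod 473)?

10^1 ≡ 10 (mod 473)
10^2 ≡ 10^2 = 100 ≡ 100 (mod 473)
10^4 ≡ 100^2 = 10000 ≡ 67 (mod 473)
10^8 ≡ 67^2 = 4489 ≡ 232 (mod 473)
10^16 ≡ 232^2 = 53824 ≡ 375 (mod 473)
10^32 ≡ 375^2 = 140625 ≡ 144 (mod 473)
10^64 ≡ 144^2 = 20736 ≡ 397 (mod 473)
10^128 ≡ 397^2 = 157609 ≡ 100 (mod 473)
10^256 ≡ 100^2 = 10000 ≡ 67 (mod 473)
472 = 256 + 128 + 64 + 16 + 8 in binary powers of 2.
So 10^472 ≡ 67 · 100 · 397 · 375 · 232 ≡ 23 (mod 473).
Since 23 ≠ 1, base 10 is a Fermat witness: 473 is composite.

23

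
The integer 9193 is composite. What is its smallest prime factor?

9193 is odd.
Digit sum 22, not divisible by 3.
Ends in 3: not divisible by 5.
7: 9193 = 7·1313 + 2
11: 9193 = 11·835 + 8
13: 9193 = 13·707 + 2
17: 9193 = 17·540 + 13
19: 9193 = 19·483 + 16
23: 9193 = 23·399 + 16
29: 9193 = 29·317

29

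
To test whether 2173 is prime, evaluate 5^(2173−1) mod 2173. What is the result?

1369

5^1 ≡ 5 (mod 2173)
5^2 ≡ 5^2 = 25 ≡ 25 (mod 2173)
5^4 ≡ 25^2 = 625 ≡ 625 (mod 2173)
5^8 ≡ 625^2 = 390625 ≡ 1658 (mod 2173)
5^16 ≡ 1658^2 = 2748964 ≡ 119 (mod 2173)
5^32 ≡ 119^2 = 14161 ≡ 1123 (mod 2173)
5^64 ≡ 1123^2 = 1261129 ≡ 789 (mod 2173)
5^128 ≡ 789^2 = 622521 ≡ 1043 (mod 2173)
5^256 ≡ 1043^2 = 1087849 ≡ 1349 (mod 2173)
5^512 ≡ 1349^2 = 1819801 ≡ 1000 (mod 2173)
5^1024 ≡ 1000^2 = 1000000 ≡ 420 (mod 2173)
5^2048 ≡ 420^2 = 176400 ≡ 387 (mod 2173)
2172 = 2048 + 64 + 32 + 16 + 8 + 4 in binary powers of 2.
So 5^2172 ≡ 387 · 789 · 1123 · 119 · 1658 · 625 ≡ 1369 (mod 2173).
Since 1369 ≠ 1, base 5 is a Fermat witness: 2173 is composite.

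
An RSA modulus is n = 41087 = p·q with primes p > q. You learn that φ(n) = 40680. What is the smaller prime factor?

181

φ(n) = (p−1)(q−1) = n − (p+q) + 1, so p + q = 41087 − 40680 + 1 = 408.
p and q are the roots of t² − 408t + 41087 = 0.
Discriminant: 408² − 4·41087 = 166464 − 164348 = 2116; √2116 = 46.
q = (408 − 46)/2 = 181, p = (408 + 46)/2 = 227.
Check: 181 · 227 = 41087.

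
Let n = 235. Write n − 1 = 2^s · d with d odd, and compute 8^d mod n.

158

235 − 1 = 234 = 2^1 · 117, so d = 117.
8^1 ≡ 8 (mod 235)
8^2 ≡ 8^2 = 64 ≡ 64 (mod 235)
8^4 ≡ 64^2 = 4096 ≡ 101 (mod 235)
8^8 ≡ 101^2 = 10201 ≡ 96 (mod 235)
8^16 ≡ 96^2 = 9216 ≡ 51 (mod 235)
8^32 ≡ 51^2 = 2601 ≡ 16 (mod 235)
8^64 ≡ 16^2 = 256 ≡ 21 (mod 235)
117 = 64 + 32 + 16 + 4 + 1 in binary powers of 2.
So 8^117 ≡ 21 · 16 · 51 · 101 · 8 ≡ 158 (mod 235).
Squaring chain: 158; never reaches −1, so base 8 is a Miller–Rabin witness that 235 is composite.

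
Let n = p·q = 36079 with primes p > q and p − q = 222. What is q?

109

Since p = q + 222, we have 36079 = q(q + 222), so q² + 222q − 36079 = 0.
Discriminant: 222² + 4·36079 = 49284 + 144316 = 193600; √193600 = 440.
q = (−222 + 440)/2 = 109, and p = q + 222 = 331.
Check: 109 · 331 = 36079.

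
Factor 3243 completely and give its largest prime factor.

47

3243 = 3 · 1081
1081 = 23 · 47
47 is prime.
So 3243 = 3 · 23 · 47; the largest prime factor is 47.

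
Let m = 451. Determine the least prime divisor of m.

11

451 is odd.
Digit sum 10, not divisible by 3.
Ends in 1: not divisible by 5.
7: 451 = 7·64 + 3
11: 451 = 11·41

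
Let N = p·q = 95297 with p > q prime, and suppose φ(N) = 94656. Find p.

409

φ(n) = (p−1)(q−1) = n − (p+q) + 1, so p + q = 95297 − 94656 + 1 = 642.
p and q are the roots of t² − 642t + 95297 = 0.
Discriminant: 642² − 4·95297 = 412164 − 381188 = 30976; √30976 = 176.
q = (642 − 176)/2 = 233, p = (642 + 176)/2 = 409.
Check: 233 · 409 = 95297.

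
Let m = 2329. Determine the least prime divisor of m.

17

2329 is odd.
Digit sum 16, not divisible by 3.
Ends in 9: not divisible by 5.
7: 2329 = 7·332 + 5
11: 2329 = 11·211 + 8
13: 2329 = 13·179 + 2
17: 2329 = 17·137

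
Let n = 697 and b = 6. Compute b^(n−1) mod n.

6^1 ≡ 6 (mod 697)
6^2 ≡ 6^2 = 36 ≡ 36 (mod 697)
6^4 ≡ 36^2 = 1296 ≡ 599 (mod 697)
6^8 ≡ 599^2 = 358801 ≡ 543 (mod 697)
6^16 ≡ 543^2 = 294849 ≡ 18 (mod 697)
6^32 ≡ 18^2 = 324 ≡ 324 (mod 697)
6^64 ≡ 324^2 = 104976 ≡ 426 (mod 697)
6^128 ≡ 426^2 = 181476 ≡ 256 (mod 697)
6^256 ≡ 256^2 = 65536 ≡ 18 (mod 697)
6^512 ≡ 18^2 = 324 ≡ 324 (mod 697)
696 = 512 + 128 + 32 + 16 + 8 in binary powers of 2.
So 6^696 ≡ 324 · 256 · 324 · 18 · 543 ≡ 305 (mod 697).
Since 305 ≠ 1, base 6 is a Fermat witness: 697 is composite.

305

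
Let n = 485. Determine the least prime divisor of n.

485 is odd.
Digit sum 17, not divisible by 3.
Ends in 5: divisible by 5.

5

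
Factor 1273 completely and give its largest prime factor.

1273 = 19 · 67
67 is prime.
So 1273 = 19 · 67; the largest prime factor is 67.

67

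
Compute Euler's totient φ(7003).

Factor: 7003 = 47 · 149.
φ(7003) = (47−1) · (149−1) = 46 · 148 = 6808.

6808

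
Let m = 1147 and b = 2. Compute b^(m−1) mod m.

2^1 ≡ 2 (mod 1147)
2^2 ≡ 2^2 = 4 ≡ 4 (mod 1147)
2^4 ≡ 4^2 = 16 ≡ 16 (mod 1147)
2^8 ≡ 16^2 = 256 ≡ 256 (mod 1147)
2^16 ≡ 256^2 = 65536 ≡ 157 (mod 1147)
2^32 ≡ 157^2 = 24649 ≡ 562 (mod 1147)
2^64 ≡ 562^2 = 315844 ≡ 419 (mod 1147)
2^128 ≡ 419^2 = 175561 ≡ 70 (mod 1147)
2^256 ≡ 70^2 = 4900 ≡ 312 (mod 1147)
2^512 ≡ 312^2 = 97344 ≡ 996 (mod 1147)
2^1024 ≡ 996^2 = 992016 ≡ 1008 (mod 1147)
1146 = 1024 + 64 + 32 + 16 + 8 + 2 in binary powers of 2.
So 2^1146 ≡ 1008 · 419 · 562 · 157 · 256 · 4 ≡ 529 (mod 1147).
Since 529 ≠ 1, base 2 is a Fermat witness: 1147 is composite.

529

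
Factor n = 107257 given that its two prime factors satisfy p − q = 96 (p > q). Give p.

379

Since p = q + 96, we have 107257 = q(q + 96), so q² + 96q − 107257 = 0.
Discriminant: 96² + 4·107257 = 9216 + 429028 = 438244; √438244 = 662.
q = (−96 + 662)/2 = 283, and p = q + 96 = 379.
Check: 283 · 379 = 107257.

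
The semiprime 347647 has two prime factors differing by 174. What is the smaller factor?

509

Since p = q + 174, we have 347647 = q(q + 174), so q² + 174q − 347647 = 0.
Discriminant: 174² + 4·347647 = 30276 + 1390588 = 1420864; √1420864 = 1192.
q = (−174 + 1192)/2 = 509, and p = q + 174 = 683.
Check: 509 · 683 = 347647.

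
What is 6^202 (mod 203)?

169

6^1 ≡ 6 (mod 203)
6^2 ≡ 6^2 = 36 ≡ 36 (mod 203)
6^4 ≡ 36^2 = 1296 ≡ 78 (mod 203)
6^8 ≡ 78^2 = 6084 ≡ 197 (mod 203)
6^16 ≡ 197^2 = 38809 ≡ 36 (mod 203)
6^32 ≡ 36^2 = 1296 ≡ 78 (mod 203)
6^64 ≡ 78^2 = 6084 ≡ 197 (mod 203)
6^128 ≡ 197^2 = 38809 ≡ 36 (mod 203)
202 = 128 + 64 + 8 + 2 in binary powers of 2.
So 6^202 ≡ 36 · 197 · 197 · 36 ≡ 169 (mod 203).
Since 169 ≠ 1, base 6 is a Fermat witness: 203 is composite.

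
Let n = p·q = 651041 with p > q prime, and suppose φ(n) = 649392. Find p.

997

φ(n) = (p−1)(q−1) = n − (p+q) + 1, so p + q = 651041 − 649392 + 1 = 1650.
p and q are the roots of t² − 1650t + 651041 = 0.
Discriminant: 1650² − 4·651041 = 2722500 − 2604164 = 118336; √118336 = 344.
q = (1650 − 344)/2 = 653, p = (1650 + 344)/2 = 997.
Check: 653 · 997 = 651041.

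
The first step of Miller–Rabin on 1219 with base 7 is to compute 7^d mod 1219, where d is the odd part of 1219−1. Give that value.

1219 − 1 = 1218 = 2^1 · 609, so d = 609.
7^1 ≡ 7 (mod 1219)
7^2 ≡ 7^2 = 49 ≡ 49 (mod 1219)
7^4 ≡ 49^2 = 2401 ≡ 1182 (mod 1219)
7^8 ≡ 1182^2 = 1397124 ≡ 150 (mod 1219)
7^16 ≡ 150^2 = 22500 ≡ 558 (mod 1219)
7^32 ≡ 558^2 = 311364 ≡ 519 (mod 1219)
7^64 ≡ 519^2 = 269361 ≡ 1181 (mod 1219)
7^128 ≡ 1181^2 = 1394761 ≡ 225 (mod 1219)
7^256 ≡ 225^2 = 50625 ≡ 646 (mod 1219)
7^512 ≡ 646^2 = 417316 ≡ 418 (mod 1219)
609 = 512 + 64 + 32 + 1 in binary powers of 2.
So 7^609 ≡ 418 · 1181 · 519 · 7 ≡ 888 (mod 1219).
Squaring chain: 888; never reaches −1, so base 7 is a Miller–Rabin witness that 1219 is composite.

888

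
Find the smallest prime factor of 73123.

73123 is odd.
Digit sum 16, not divisible by 3.
Ends in 3: not divisible by 5.
7: 73123 = 7·10446 + 1
11: 73123 = 11·6647 + 6
13: 73123 = 13·5624 + 11
17: 73123 = 17·4301 + 6
19: 73123 = 19·3848 + 11
23: 73123 = 23·3179 + 6
29: 73123 = 29·2521 + 14
31: 73123 = 31·2358 + 25
37: 73123 = 37·1976 + 11
41: 73123 = 41·1783 + 20
43: 73123 = 43·1700 + 23
47: 73123 = 47·1555 + 38
53: 73123 = 53·1379 + 36
59: 73123 = 59·1239 + 22
61: 73123 = 61·1198 + 45
67: 73123 = 67·1091 + 26
71: 73123 = 71·1029 + 64
73: 73123 = 73·1001 + 50
79: 73123 = 79·925 + 48
83: 73123 = 83·881

83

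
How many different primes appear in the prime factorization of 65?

65 = 5 · 13
65 = 5 · 13, which has 2 distinct prime factors.

2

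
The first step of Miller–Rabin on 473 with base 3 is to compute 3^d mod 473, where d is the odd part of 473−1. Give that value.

26

473 − 1 = 472 = 2^3 · 59, so d = 59.
3^1 ≡ 3 (mod 473)
3^2 ≡ 3^2 = 9 ≡ 9 (mod 473)
3^4 ≡ 9^2 = 81 ≡ 81 (mod 473)
3^8 ≡ 81^2 = 6561 ≡ 412 (mod 473)
3^16 ≡ 412^2 = 169744 ≡ 410 (mod 473)
3^32 ≡ 410^2 = 168100 ≡ 185 (mod 473)
59 = 32 + 16 + 8 + 2 + 1 in binary powers of 2.
So 3^59 ≡ 185 · 410 · 412 · 9 · 3 ≡ 26 (mod 473).
Squaring chain: 26 → 203 → 58; never reaches −1, so base 3 is a Miller–Rabin witness that 473 is composite.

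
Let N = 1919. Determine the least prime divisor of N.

1919 is odd.
Digit sum 20, not divisible by 3.
Ends in 9: not divisible by 5.
7: 1919 = 7·274 + 1
11: 1919 = 11·174 + 5
13: 1919 = 13·147 + 8
17: 1919 = 17·112 + 15
19: 1919 = 19·101

19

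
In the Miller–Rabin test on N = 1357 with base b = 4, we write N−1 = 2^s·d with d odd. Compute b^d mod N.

312

1357 − 1 = 1356 = 2^2 · 339, so d = 339.
4^1 ≡ 4 (mod 1357)
4^2 ≡ 4^2 = 16 ≡ 16 (mod 1357)
4^4 ≡ 16^2 = 256 ≡ 256 (mod 1357)
4^8 ≡ 256^2 = 65536 ≡ 400 (mod 1357)
4^16 ≡ 400^2 = 160000 ≡ 1231 (mod 1357)
4^32 ≡ 1231^2 = 1515361 ≡ 949 (mod 1357)
4^64 ≡ 949^2 = 900601 ≡ 910 (mod 1357)
4^128 ≡ 910^2 = 828100 ≡ 330 (mod 1357)
4^256 ≡ 330^2 = 108900 ≡ 340 (mod 1357)
339 = 256 + 64 + 16 + 2 + 1 in binary powers of 2.
So 4^339 ≡ 340 · 910 · 1231 · 16 · 4 ≡ 312 (mod 1357).
Squaring chain: 312 → 997; never reaches −1, so base 4 is a Miller–Rabin witness that 1357 is composite.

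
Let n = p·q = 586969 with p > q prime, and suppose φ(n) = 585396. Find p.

967

φ(n) = (p−1)(q−1) = n − (p+q) + 1, so p + q = 586969 − 585396 + 1 = 1574.
p and q are the roots of t² − 1574t + 586969 = 0.
Discriminant: 1574² − 4·586969 = 2477476 − 2347876 = 129600; √129600 = 360.
q = (1574 − 360)/2 = 607, p = (1574 + 360)/2 = 967.
Check: 607 · 967 = 586969.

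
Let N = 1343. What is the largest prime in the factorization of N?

79

1343 = 17 · 79
79 is prime.
So 1343 = 17 · 79; the largest prime factor is 79.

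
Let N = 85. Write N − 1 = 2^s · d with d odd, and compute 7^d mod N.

62

85 − 1 = 84 = 2^2 · 21, so d = 21.
7^1 ≡ 7 (mod 85)
7^2 ≡ 7^2 = 49 ≡ 49 (mod 85)
7^4 ≡ 49^2 = 2401 ≡ 21 (mod 85)
7^8 ≡ 21^2 = 441 ≡ 16 (mod 85)
7^16 ≡ 16^2 = 256 ≡ 1 (mod 85)
21 = 16 + 4 + 1 in binary powers of 2.
So 7^21 ≡ 1 · 21 · 7 ≡ 62 (mod 85).
Squaring chain: 62 → 19; never reaches −1, so base 7 is a Miller–Rabin witness that 85 is composite.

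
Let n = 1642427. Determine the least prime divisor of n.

73

1642427 is odd.
Digit sum 26, not divisible by 3.
Ends in 7: not divisible by 5.
7: 1642427 = 7·234632 + 3
11: 1642427 = 11·149311 + 6
13: 1642427 = 13·126340 + 7
17: 1642427 = 17·96613 + 6
19: 1642427 = 19·86443 + 10
23: 1642427 = 23·71409 + 20
29: 1642427 = 29·56635 + 12
31: 1642427 = 31·52981 + 16
37: 1642427 = 37·44389 + 34
41: 1642427 = 41·40059 + 8
43: 1642427 = 43·38195 + 42
47: 1642427 = 47·34945 + 12
53: 1642427 = 53·30989 + 10
59: 1642427 = 59·27837 + 44
61: 1642427 = 61·26925 + 2
67: 1642427 = 67·24513 + 56
71: 1642427 = 71·23132 + 55
73: 1642427 = 73·22499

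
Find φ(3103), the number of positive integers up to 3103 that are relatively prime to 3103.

2968

Factor: 3103 = 29 · 107.
φ(3103) = (29−1) · (107−1) = 28 · 106 = 2968.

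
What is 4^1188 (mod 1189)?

4^1 ≡ 4 (mod 1189)
4^2 ≡ 4^2 = 16 ≡ 16 (mod 1189)
4^4 ≡ 16^2 = 256 ≡ 256 (mod 1189)
4^8 ≡ 256^2 = 65536 ≡ 141 (mod 1189)
4^16 ≡ 141^2 = 19881 ≡ 857 (mod 1189)
4^32 ≡ 857^2 = 734449 ≡ 836 (mod 1189)
4^64 ≡ 836^2 = 698896 ≡ 953 (mod 1189)
4^128 ≡ 953^2 = 908209 ≡ 1002 (mod 1189)
4^256 ≡ 1002^2 = 1004004 ≡ 488 (mod 1189)
4^512 ≡ 488^2 = 238144 ≡ 344 (mod 1189)
4^1024 ≡ 344^2 = 118336 ≡ 625 (mod 1189)
1188 = 1024 + 128 + 32 + 4 in binary powers of 2.
So 4^1188 ≡ 625 · 1002 · 836 · 256 ≡ 223 (mod 1189).
Since 223 ≠ 1, base 4 is a Fermat witness: 1189 is composite.

223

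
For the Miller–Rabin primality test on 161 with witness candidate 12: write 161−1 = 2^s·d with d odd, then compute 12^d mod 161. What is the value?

161 − 1 = 160 = 2^5 · 5, so d = 5.
12^1 ≡ 12 (mod 161)
12^2 ≡ 12^2 = 144 ≡ 144 (mod 161)
12^4 ≡ 144^2 = 20736 ≡ 128 (mod 161)
5 = 4 + 1 in binary powers of 2.
So 12^5 ≡ 128 · 12 ≡ 87 (mod 161).
Squaring chain: 87 → 2 → 4 → 16 → 95; never reaches −1, so base 12 is a Miller–Rabin witness that 161 is composite.

87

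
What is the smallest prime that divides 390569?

390569 is odd.
Digit sum 32, not divisible by 3.
Ends in 9: not divisible by 5.
7: 390569 = 7·55795 + 4
11: 390569 = 11·35506 + 3
13: 390569 = 13·30043 + 10
17: 390569 = 17·22974 + 11
19: 390569 = 19·20556 + 5
23: 390569 = 23·16981 + 6
29: 390569 = 29·13467 + 26
31: 390569 = 31·12599

31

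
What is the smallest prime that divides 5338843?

89

5338843 is odd.
Digit sum 34, not divisible by 3.
Ends in 3: not divisible by 5.
7: 5338843 = 7·762691 + 6
11: 5338843 = 11·485349 + 4
13: 5338843 = 13·410680 + 3
17: 5338843 = 17·314049 + 10
19: 5338843 = 19·280991 + 14
23: 5338843 = 23·232123 + 14
29: 5338843 = 29·184098 + 1
31: 5338843 = 31·172220 + 23
37: 5338843 = 37·144293 + 2
41: 5338843 = 41·130215 + 28
43: 5338843 = 43·124159 + 6
47: 5338843 = 47·113592 + 19
53: 5338843 = 53·100732 + 47
59: 5338843 = 59·90488 + 51
61: 5338843 = 61·87522 + 1
67: 5338843 = 67·79684 + 15
71: 5338843 = 71·75194 + 69
73: 5338843 = 73·73134 + 61
79: 5338843 = 79·67580 + 23
83: 5338843 = 83·64323 + 34
89: 5338843 = 89·59987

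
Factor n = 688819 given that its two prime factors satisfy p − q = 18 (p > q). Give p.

Since p = q + 18, we have 688819 = q(q + 18), so q² + 18q − 688819 = 0.
Discriminant: 18² + 4·688819 = 324 + 2755276 = 2755600; √2755600 = 1660.
q = (−18 + 1660)/2 = 821, and p = q + 18 = 839.
Check: 821 · 839 = 688819.

839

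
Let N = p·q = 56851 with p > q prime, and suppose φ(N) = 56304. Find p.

409

φ(n) = (p−1)(q−1) = n − (p+q) + 1, so p + q = 56851 − 56304 + 1 = 548.
p and q are the roots of t² − 548t + 56851 = 0.
Discriminant: 548² − 4·56851 = 300304 − 227404 = 72900; √72900 = 270.
q = (548 − 270)/2 = 139, p = (548 + 270)/2 = 409.
Check: 139 · 409 = 56851.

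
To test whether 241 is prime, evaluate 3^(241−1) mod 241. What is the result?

1

3^1 ≡ 3 (mod 241)
3^2 ≡ 3^2 = 9 ≡ 9 (mod 241)
3^4 ≡ 9^2 = 81 ≡ 81 (mod 241)
3^8 ≡ 81^2 = 6561 ≡ 54 (mod 241)
3^16 ≡ 54^2 = 2916 ≡ 24 (mod 241)
3^32 ≡ 24^2 = 576 ≡ 94 (mod 241)
3^64 ≡ 94^2 = 8836 ≡ 160 (mod 241)
3^128 ≡ 160^2 = 25600 ≡ 54 (mod 241)
240 = 128 + 64 + 32 + 16 in binary powers of 2.
So 3^240 ≡ 54 · 160 · 94 · 24 ≡ 1 (mod 241).
Since the result is 1, base 3 gives no evidence that 241 is composite.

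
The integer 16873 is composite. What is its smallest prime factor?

47

16873 is odd.
Digit sum 25, not divisible by 3.
Ends in 3: not divisible by 5.
7: 16873 = 7·2410 + 3
11: 16873 = 11·1533 + 10
13: 16873 = 13·1297 + 12
17: 16873 = 17·992 + 9
19: 16873 = 19·888 + 1
23: 16873 = 23·733 + 14
29: 16873 = 29·581 + 24
31: 16873 = 31·544 + 9
37: 16873 = 37·456 + 1
41: 16873 = 41·411 + 22
43: 16873 = 43·392 + 17
47: 16873 = 47·359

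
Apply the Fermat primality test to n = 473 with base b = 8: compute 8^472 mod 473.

262

8^1 ≡ 8 (mod 473)
8^2 ≡ 8^2 = 64 ≡ 64 (mod 473)
8^4 ≡ 64^2 = 4096 ≡ 312 (mod 473)
8^8 ≡ 312^2 = 97344 ≡ 379 (mod 473)
8^16 ≡ 379^2 = 143641 ≡ 322 (mod 473)
8^32 ≡ 322^2 = 103684 ≡ 97 (mod 473)
8^64 ≡ 97^2 = 9409 ≡ 422 (mod 473)
8^128 ≡ 422^2 = 178084 ≡ 236 (mod 473)
8^256 ≡ 236^2 = 55696 ≡ 355 (mod 473)
472 = 256 + 128 + 64 + 16 + 8 in binary powers of 2.
So 8^472 ≡ 355 · 236 · 422 · 322 · 379 ≡ 262 (mod 473).
Since 262 ≠ 1, base 8 is a Fermat witness: 473 is composite.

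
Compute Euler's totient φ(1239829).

Factor: 1239829 = 53 · 149 · 157.
φ(1239829) = (53−1) · (149−1) · (157−1) = 52 · 148 · 156 = 1200576.

1200576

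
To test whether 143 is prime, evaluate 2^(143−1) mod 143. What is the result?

114

2^1 ≡ 2 (mod 143)
2^2 ≡ 2^2 = 4 ≡ 4 (mod 143)
2^4 ≡ 4^2 = 16 ≡ 16 (mod 143)
2^8 ≡ 16^2 = 256 ≡ 113 (mod 143)
2^16 ≡ 113^2 = 12769 ≡ 42 (mod 143)
2^32 ≡ 42^2 = 1764 ≡ 48 (mod 143)
2^64 ≡ 48^2 = 2304 ≡ 16 (mod 143)
2^128 ≡ 16^2 = 256 ≡ 113 (mod 143)
142 = 128 + 8 + 4 + 2 in binary powers of 2.
So 2^142 ≡ 113 · 113 · 16 · 4 ≡ 114 (mod 143).
Since 114 ≠ 1, base 2 is a Fermat witness: 143 is composite.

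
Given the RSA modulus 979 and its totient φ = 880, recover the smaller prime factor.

φ(n) = (p−1)(q−1) = n − (p+q) + 1, so p + q = 979 − 880 + 1 = 100.
p and q are the roots of t² − 100t + 979 = 0.
Discriminant: 100² − 4·979 = 10000 − 3916 = 6084; √6084 = 78.
q = (100 − 78)/2 = 11, p = (100 + 78)/2 = 89.
Check: 11 · 89 = 979.

11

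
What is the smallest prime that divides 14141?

14141 is odd.
Digit sum 11, not divisible by 3.
Ends in 1: not divisible by 5.
7: 14141 = 7·2020 + 1
11: 14141 = 11·1285 + 6
13: 14141 = 13·1087 + 10
17: 14141 = 17·831 + 14
19: 14141 = 19·744 + 5
23: 14141 = 23·614 + 19
29: 14141 = 29·487 + 18
31: 14141 = 31·456 + 5
37: 14141 = 37·382 + 7
41: 14141 = 41·344 + 37
43: 14141 = 43·328 + 37
47: 14141 = 47·300 + 41
53: 14141 = 53·266 + 43
59: 14141 = 59·239 + 40
61: 14141 = 61·231 + 50
67: 14141 = 67·211 + 4
71: 14141 = 71·199 + 12
73: 14141 = 73·193 + 52
79: 14141 = 79·179

79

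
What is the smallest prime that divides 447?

447 is odd.
Digit sum 15, divisible by 3.

3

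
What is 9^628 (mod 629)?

16

9^1 ≡ 9 (mod 629)
9^2 ≡ 9^2 = 81 ≡ 81 (mod 629)
9^4 ≡ 81^2 = 6561 ≡ 271 (mod 629)
9^8 ≡ 271^2 = 73441 ≡ 477 (mod 629)
9^16 ≡ 477^2 = 227529 ≡ 460 (mod 629)
9^32 ≡ 460^2 = 211600 ≡ 256 (mod 629)
9^64 ≡ 256^2 = 65536 ≡ 120 (mod 629)
9^128 ≡ 120^2 = 14400 ≡ 562 (mod 629)
9^256 ≡ 562^2 = 315844 ≡ 86 (mod 629)
9^512 ≡ 86^2 = 7396 ≡ 477 (mod 629)
628 = 512 + 64 + 32 + 16 + 4 in binary powers of 2.
So 9^628 ≡ 477 · 120 · 256 · 460 · 271 ≡ 16 (mod 629).
Since 16 ≠ 1, base 9 is a Fermat witness: 629 is composite.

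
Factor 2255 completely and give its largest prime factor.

41

2255 = 5 · 451
451 = 11 · 41
41 is prime.
So 2255 = 5 · 11 · 41; the largest prime factor is 41.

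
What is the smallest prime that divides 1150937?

31

1150937 is odd.
Digit sum 26, not divisible by 3.
Ends in 7: not divisible by 5.
7: 1150937 = 7·164419 + 4
11: 1150937 = 11·104630 + 7
13: 1150937 = 13·88533 + 8
17: 1150937 = 17·67702 + 3
19: 1150937 = 19·60575 + 12
23: 1150937 = 23·50040 + 17
29: 1150937 = 29·39687 + 14
31: 1150937 = 31·37127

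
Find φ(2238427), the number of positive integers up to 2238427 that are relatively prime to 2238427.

Factor: 2238427 = 83 · 149 · 181.
φ(2238427) = (83−1) · (149−1) · (181−1) = 82 · 148 · 180 = 2184480.

2184480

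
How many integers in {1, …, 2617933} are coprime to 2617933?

2558976

Factor: 2617933 = 97 · 137 · 197.
φ(2617933) = (97−1) · (137−1) · (197−1) = 96 · 136 · 196 = 2558976.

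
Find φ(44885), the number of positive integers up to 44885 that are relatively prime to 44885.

Factor: 44885 = 5 · 47 · 191.
φ(44885) = (5−1) · (47−1) · (191−1) = 4 · 46 · 190 = 34960.

34960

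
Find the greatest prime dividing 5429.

5429 = 61 · 89
89 is prime.
So 5429 = 61 · 89; the largest prime factor is 89.

89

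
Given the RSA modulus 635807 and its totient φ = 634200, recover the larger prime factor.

φ(n) = (p−1)(q−1) = n − (p+q) + 1, so p + q = 635807 − 634200 + 1 = 1608.
p and q are the roots of t² − 1608t + 635807 = 0.
Discriminant: 1608² − 4·635807 = 2585664 − 2543228 = 42436; √42436 = 206.
q = (1608 − 206)/2 = 701, p = (1608 + 206)/2 = 907.
Check: 701 · 907 = 635807.

907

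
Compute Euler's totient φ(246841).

209328

Factor: 246841 = 7 · 179 · 197.
φ(246841) = (7−1) · (179−1) · (197−1) = 6 · 178 · 196 = 209328.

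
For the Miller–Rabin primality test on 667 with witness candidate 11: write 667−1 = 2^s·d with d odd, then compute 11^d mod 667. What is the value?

135

667 − 1 = 666 = 2^1 · 333, so d = 333.
11^1 ≡ 11 (mod 667)
11^2 ≡ 11^2 = 121 ≡ 121 (mod 667)
11^4 ≡ 121^2 = 14641 ≡ 634 (mod 667)
11^8 ≡ 634^2 = 401956 ≡ 422 (mod 667)
11^16 ≡ 422^2 = 178084 ≡ 662 (mod 667)
11^32 ≡ 662^2 = 438244 ≡ 25 (mod 667)
11^64 ≡ 25^2 = 625 ≡ 625 (mod 667)
11^128 ≡ 625^2 = 390625 ≡ 430 (mod 667)
11^256 ≡ 430^2 = 184900 ≡ 141 (mod 667)
333 = 256 + 64 + 8 + 4 + 1 in binary powers of 2.
So 11^333 ≡ 141 · 625 · 422 · 634 · 11 ≡ 135 (mod 667).
Squaring chain: 135; never reaches −1, so base 11 is a Miller–Rabin witness that 667 is composite.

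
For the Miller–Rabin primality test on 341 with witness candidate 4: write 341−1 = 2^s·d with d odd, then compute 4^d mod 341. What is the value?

1

341 − 1 = 340 = 2^2 · 85, so d = 85.
4^1 ≡ 4 (mod 341)
4^2 ≡ 4^2 = 16 ≡ 16 (mod 341)
4^4 ≡ 16^2 = 256 ≡ 256 (mod 341)
4^8 ≡ 256^2 = 65536 ≡ 64 (mod 341)
4^16 ≡ 64^2 = 4096 ≡ 4 (mod 341)
4^32 ≡ 4^2 = 16 ≡ 16 (mod 341)
4^64 ≡ 16^2 = 256 ≡ 256 (mod 341)
85 = 64 + 16 + 4 + 1 in binary powers of 2.
So 4^85 ≡ 256 · 4 · 256 · 4 ≡ 1 (mod 341).
Since 4^d ≡ 1 (mod 341), base 4 does not prove 341 composite.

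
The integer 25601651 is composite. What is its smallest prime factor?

89

25601651 is odd.
Digit sum 26, not divisible by 3.
Ends in 1: not divisible by 5.
7: 25601651 = 7·3657378 + 5
11: 25601651 = 11·2327422 + 9
13: 25601651 = 13·1969357 + 10
17: 25601651 = 17·1505979 + 8
19: 25601651 = 19·1347455 + 6
23: 25601651 = 23·1113115 + 6
29: 25601651 = 29·882815 + 16
31: 25601651 = 31·825859 + 22
37: 25601651 = 37·691936 + 19
41: 25601651 = 41·624430 + 21
43: 25601651 = 43·595387 + 10
47: 25601651 = 47·544715 + 46
53: 25601651 = 53·483050 + 1
59: 25601651 = 59·433926 + 17
61: 25601651 = 61·419699 + 12
67: 25601651 = 67·382114 + 13
71: 25601651 = 71·360586 + 45
73: 25601651 = 73·350707 + 40
79: 25601651 = 79·324071 + 42
83: 25601651 = 83·308453 + 52
89: 25601651 = 89·287659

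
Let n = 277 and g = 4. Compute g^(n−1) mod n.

4^1 ≡ 4 (mod 277)
4^2 ≡ 4^2 = 16 ≡ 16 (mod 277)
4^4 ≡ 16^2 = 256 ≡ 256 (mod 277)
4^8 ≡ 256^2 = 65536 ≡ 164 (mod 277)
4^16 ≡ 164^2 = 26896 ≡ 27 (mod 277)
4^32 ≡ 27^2 = 729 ≡ 175 (mod 277)
4^64 ≡ 175^2 = 30625 ≡ 155 (mod 277)
4^128 ≡ 155^2 = 24025 ≡ 203 (mod 277)
4^256 ≡ 203^2 = 41209 ≡ 213 (mod 277)
276 = 256 + 16 + 4 in binary powers of 2.
So 4^276 ≡ 213 · 27 · 256 ≡ 1 (mod 277).
Since the result is 1, base 4 gives no evidence that 277 is composite.

1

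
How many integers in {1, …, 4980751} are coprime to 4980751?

4892160

Factor: 4980751 = 131 · 193 · 197.
φ(4980751) = (131−1) · (193−1) · (197−1) = 130 · 192 · 196 = 4892160.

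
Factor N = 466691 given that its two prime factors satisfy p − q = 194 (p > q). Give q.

Since p = q + 194, we have 466691 = q(q + 194), so q² + 194q − 466691 = 0.
Discriminant: 194² + 4·466691 = 37636 + 1866764 = 1904400; √1904400 = 1380.
q = (−194 + 1380)/2 = 593, and p = q + 194 = 787.
Check: 593 · 787 = 466691.

593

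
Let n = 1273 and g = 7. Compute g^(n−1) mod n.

7^1 ≡ 7 (mod 1273)
7^2 ≡ 7^2 = 49 ≡ 49 (mod 1273)
7^4 ≡ 49^2 = 2401 ≡ 1128 (mod 1273)
7^8 ≡ 1128^2 = 1272384 ≡ 657 (mod 1273)
7^16 ≡ 657^2 = 431649 ≡ 102 (mod 1273)
7^32 ≡ 102^2 = 10404 ≡ 220 (mod 1273)
7^64 ≡ 220^2 = 48400 ≡ 26 (mod 1273)
7^128 ≡ 26^2 = 676 ≡ 676 (mod 1273)
7^256 ≡ 676^2 = 456976 ≡ 1242 (mod 1273)
7^512 ≡ 1242^2 = 1542564 ≡ 961 (mod 1273)
7^1024 ≡ 961^2 = 923521 ≡ 596 (mod 1273)
1272 = 1024 + 128 + 64 + 32 + 16 + 8 in binary powers of 2.
So 7^1272 ≡ 596 · 676 · 26 · 220 · 102 · 657 ≡ 1179 (mod 1273).
Since 1179 ≠ 1, base 7 is a Fermat witness: 1273 is composite.

1179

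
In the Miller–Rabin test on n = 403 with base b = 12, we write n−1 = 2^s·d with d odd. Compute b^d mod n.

246

403 − 1 = 402 = 2^1 · 201, so d = 201.
12^1 ≡ 12 (mod 403)
12^2 ≡ 12^2 = 144 ≡ 144 (mod 403)
12^4 ≡ 144^2 = 20736 ≡ 183 (mod 403)
12^8 ≡ 183^2 = 33489 ≡ 40 (mod 403)
12^16 ≡ 40^2 = 1600 ≡ 391 (mod 403)
12^32 ≡ 391^2 = 152881 ≡ 144 (mod 403)
12^64 ≡ 144^2 = 20736 ≡ 183 (mod 403)
12^128 ≡ 183^2 = 33489 ≡ 40 (mod 403)
201 = 128 + 64 + 8 + 1 in binary powers of 2.
So 12^201 ≡ 40 · 183 · 40 · 12 ≡ 246 (mod 403).
Squaring chain: 246; never reaches −1, so base 12 is a Miller–Rabin witness that 403 is composite.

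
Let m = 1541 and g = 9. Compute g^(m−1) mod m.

1

9^1 ≡ 9 (mod 1541)
9^2 ≡ 9^2 = 81 ≡ 81 (mod 1541)
9^4 ≡ 81^2 = 6561 ≡ 397 (mod 1541)
9^8 ≡ 397^2 = 157609 ≡ 427 (mod 1541)
9^16 ≡ 427^2 = 182329 ≡ 491 (mod 1541)
9^32 ≡ 491^2 = 241081 ≡ 685 (mod 1541)
9^64 ≡ 685^2 = 469225 ≡ 761 (mod 1541)
9^128 ≡ 761^2 = 579121 ≡ 1246 (mod 1541)
9^256 ≡ 1246^2 = 1552516 ≡ 729 (mod 1541)
9^512 ≡ 729^2 = 531441 ≡ 1337 (mod 1541)
9^1024 ≡ 1337^2 = 1787569 ≡ 9 (mod 1541)
1540 = 1024 + 512 + 4 in binary powers of 2.
So 9^1540 ≡ 9 · 1337 · 397 ≡ 1 (mod 1541).
Since the result is 1, base 9 gives no evidence that 1541 is composite.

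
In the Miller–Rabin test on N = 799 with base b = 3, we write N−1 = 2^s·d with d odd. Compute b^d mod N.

686

799 − 1 = 798 = 2^1 · 399, so d = 399.
3^1 ≡ 3 (mod 799)
3^2 ≡ 3^2 = 9 ≡ 9 (mod 799)
3^4 ≡ 9^2 = 81 ≡ 81 (mod 799)
3^8 ≡ 81^2 = 6561 ≡ 169 (mod 799)
3^16 ≡ 169^2 = 28561 ≡ 596 (mod 799)
3^32 ≡ 596^2 = 355216 ≡ 460 (mod 799)
3^64 ≡ 460^2 = 211600 ≡ 664 (mod 799)
3^128 ≡ 664^2 = 440896 ≡ 647 (mod 799)
3^256 ≡ 647^2 = 418609 ≡ 732 (mod 799)
399 = 256 + 128 + 8 + 4 + 2 + 1 in binary powers of 2.
So 3^399 ≡ 732 · 647 · 169 · 81 · 9 · 3 ≡ 686 (mod 799).
Squaring chain: 686; never reaches −1, so base 3 is a Miller–Rabin witness that 799 is composite.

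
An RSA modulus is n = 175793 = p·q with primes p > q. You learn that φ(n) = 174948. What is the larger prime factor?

479

φ(n) = (p−1)(q−1) = n − (p+q) + 1, so p + q = 175793 − 174948 + 1 = 846.
p and q are the roots of t² − 846t + 175793 = 0.
Discriminant: 846² − 4·175793 = 715716 − 703172 = 12544; √12544 = 112.
q = (846 − 112)/2 = 367, p = (846 + 112)/2 = 479.
Check: 367 · 479 = 175793.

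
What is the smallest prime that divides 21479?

21479 is odd.
Digit sum 23, not divisible by 3.
Ends in 9: not divisible by 5.
7: 21479 = 7·3068 + 3
11: 21479 = 11·1952 + 7
13: 21479 = 13·1652 + 3
17: 21479 = 17·1263 + 8
19: 21479 = 19·1130 + 9
23: 21479 = 23·933 + 20
29: 21479 = 29·740 + 19
31: 21479 = 31·692 + 27
37: 21479 = 37·580 + 19
41: 21479 = 41·523 + 36
43: 21479 = 43·499 + 22
47: 21479 = 47·457

47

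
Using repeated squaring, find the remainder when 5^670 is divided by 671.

5^1 ≡ 5 (mod 671)
5^2 ≡ 5^2 = 25 ≡ 25 (mod 671)
5^4 ≡ 25^2 = 625 ≡ 625 (mod 671)
5^8 ≡ 625^2 = 390625 ≡ 103 (mod 671)
5^16 ≡ 103^2 = 10609 ≡ 544 (mod 671)
5^32 ≡ 544^2 = 295936 ≡ 25 (mod 671)
5^64 ≡ 25^2 = 625 ≡ 625 (mod 671)
5^128 ≡ 625^2 = 390625 ≡ 103 (mod 671)
5^256 ≡ 103^2 = 10609 ≡ 544 (mod 671)
5^512 ≡ 544^2 = 295936 ≡ 25 (mod 671)
670 = 512 + 128 + 16 + 8 + 4 + 2 in binary powers of 2.
So 5^670 ≡ 25 · 103 · 544 · 103 · 625 · 25 ≡ 562 (mod 671).
Since 562 ≠ 1, base 5 is a Fermat witness: 671 is composite.

562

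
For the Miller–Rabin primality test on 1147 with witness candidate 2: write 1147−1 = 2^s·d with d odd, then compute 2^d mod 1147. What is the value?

1124

1147 − 1 = 1146 = 2^1 · 573, so d = 573.
2^1 ≡ 2 (mod 1147)
2^2 ≡ 2^2 = 4 ≡ 4 (mod 1147)
2^4 ≡ 4^2 = 16 ≡ 16 (mod 1147)
2^8 ≡ 16^2 = 256 ≡ 256 (mod 1147)
2^16 ≡ 256^2 = 65536 ≡ 157 (mod 1147)
2^32 ≡ 157^2 = 24649 ≡ 562 (mod 1147)
2^64 ≡ 562^2 = 315844 ≡ 419 (mod 1147)
2^128 ≡ 419^2 = 175561 ≡ 70 (mod 1147)
2^256 ≡ 70^2 = 4900 ≡ 312 (mod 1147)
2^512 ≡ 312^2 = 97344 ≡ 996 (mod 1147)
573 = 512 + 32 + 16 + 8 + 4 + 1 in binary powers of 2.
So 2^573 ≡ 996 · 562 · 157 · 256 · 16 · 2 ≡ 1124 (mod 1147).
Squaring chain: 1124; never reaches −1, so base 2 is a Miller–Rabin witness that 1147 is composite.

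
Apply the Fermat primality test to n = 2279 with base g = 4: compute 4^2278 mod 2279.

1526

4^1 ≡ 4 (mod 2279)
4^2 ≡ 4^2 = 16 ≡ 16 (mod 2279)
4^4 ≡ 16^2 = 256 ≡ 256 (mod 2279)
4^8 ≡ 256^2 = 65536 ≡ 1724 (mod 2279)
4^16 ≡ 1724^2 = 2972176 ≡ 360 (mod 2279)
4^32 ≡ 360^2 = 129600 ≡ 1976 (mod 2279)
4^64 ≡ 1976^2 = 3904576 ≡ 649 (mod 2279)
4^128 ≡ 649^2 = 421201 ≡ 1865 (mod 2279)
4^256 ≡ 1865^2 = 3478225 ≡ 471 (mod 2279)
4^512 ≡ 471^2 = 221841 ≡ 778 (mod 2279)
4^1024 ≡ 778^2 = 605284 ≡ 1349 (mod 2279)
4^2048 ≡ 1349^2 = 1819801 ≡ 1159 (mod 2279)
2278 = 2048 + 128 + 64 + 32 + 4 + 2 in binary powers of 2.
So 4^2278 ≡ 1159 · 1865 · 649 · 1976 · 256 · 16 ≡ 1526 (mod 2279).
Since 1526 ≠ 1, base 4 is a Fermat witness: 2279 is composite.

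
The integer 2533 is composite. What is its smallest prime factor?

17

2533 is odd.
Digit sum 13, not divisible by 3.
Ends in 3: not divisible by 5.
7: 2533 = 7·361 + 6
11: 2533 = 11·230 + 3
13: 2533 = 13·194 + 11
17: 2533 = 17·149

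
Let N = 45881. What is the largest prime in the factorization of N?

45881 = 11 · 4171
4171 = 43 · 97
97 is prime.
So 45881 = 11 · 43 · 97; the largest prime factor is 97.

97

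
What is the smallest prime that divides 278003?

11

278003 is odd.
Digit sum 20, not divisible by 3.
Ends in 3: not divisible by 5.
7: 278003 = 7·39714 + 5
11: 278003 = 11·25273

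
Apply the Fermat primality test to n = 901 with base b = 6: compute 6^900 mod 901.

208

6^1 ≡ 6 (mod 901)
6^2 ≡ 6^2 = 36 ≡ 36 (mod 901)
6^4 ≡ 36^2 = 1296 ≡ 395 (mod 901)
6^8 ≡ 395^2 = 156025 ≡ 152 (mod 901)
6^16 ≡ 152^2 = 23104 ≡ 579 (mod 901)
6^32 ≡ 579^2 = 335241 ≡ 69 (mod 901)
6^64 ≡ 69^2 = 4761 ≡ 256 (mod 901)
6^128 ≡ 256^2 = 65536 ≡ 664 (mod 901)
6^256 ≡ 664^2 = 440896 ≡ 307 (mod 901)
6^512 ≡ 307^2 = 94249 ≡ 545 (mod 901)
900 = 512 + 256 + 128 + 4 in binary powers of 2.
So 6^900 ≡ 545 · 307 · 664 · 395 ≡ 208 (mod 901).
Since 208 ≠ 1, base 6 is a Fermat witness: 901 is composite.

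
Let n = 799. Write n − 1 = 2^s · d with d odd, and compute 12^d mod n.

316

799 − 1 = 798 = 2^1 · 399, so d = 399.
12^1 ≡ 12 (mod 799)
12^2 ≡ 12^2 = 144 ≡ 144 (mod 799)
12^4 ≡ 144^2 = 20736 ≡ 761 (mod 799)
12^8 ≡ 761^2 = 579121 ≡ 645 (mod 799)
12^16 ≡ 645^2 = 416025 ≡ 545 (mod 799)
12^32 ≡ 545^2 = 297025 ≡ 596 (mod 799)
12^64 ≡ 596^2 = 355216 ≡ 460 (mod 799)
12^128 ≡ 460^2 = 211600 ≡ 664 (mod 799)
12^256 ≡ 664^2 = 440896 ≡ 647 (mod 799)
399 = 256 + 128 + 8 + 4 + 2 + 1 in binary powers of 2.
So 12^399 ≡ 647 · 664 · 645 · 761 · 144 · 12 ≡ 316 (mod 799).
Squaring chain: 316; never reaches −1, so base 12 is a Miller–Rabin witness that 799 is composite.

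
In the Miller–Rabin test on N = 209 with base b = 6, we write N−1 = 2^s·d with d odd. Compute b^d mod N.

209 − 1 = 208 = 2^4 · 13, so d = 13.
6^1 ≡ 6 (mod 209)
6^2 ≡ 6^2 = 36 ≡ 36 (mod 209)
6^4 ≡ 36^2 = 1296 ≡ 42 (mod 209)
6^8 ≡ 42^2 = 1764 ≡ 92 (mod 209)
13 = 8 + 4 + 1 in binary powers of 2.
So 6^13 ≡ 92 · 42 · 6 ≡ 194 (mod 209).
Squaring chain: 194 → 16 → 47 → 119; never reaches −1, so base 6 is a Miller–Rabin witness that 209 is composite.

194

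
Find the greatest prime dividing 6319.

89

6319 = 71 · 89
89 is prime.
So 6319 = 71 · 89; the largest prime factor is 89.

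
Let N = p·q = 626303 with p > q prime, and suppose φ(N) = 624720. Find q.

φ(n) = (p−1)(q−1) = n − (p+q) + 1, so p + q = 626303 − 624720 + 1 = 1584.
p and q are the roots of t² − 1584t + 626303 = 0.
Discriminant: 1584² − 4·626303 = 2509056 − 2505212 = 3844; √3844 = 62.
q = (1584 − 62)/2 = 761, p = (1584 + 62)/2 = 823.
Check: 761 · 823 = 626303.

761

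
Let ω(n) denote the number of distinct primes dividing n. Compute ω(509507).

3

509507 = 17^2 · 1763
1763 = 41 · 43
509507 = 17^2 · 41 · 43, which has 3 distinct prime factors.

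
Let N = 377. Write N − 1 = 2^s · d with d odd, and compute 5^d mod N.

138

377 − 1 = 376 = 2^3 · 47, so d = 47.
5^1 ≡ 5 (mod 377)
5^2 ≡ 5^2 = 25 ≡ 25 (mod 377)
5^4 ≡ 25^2 = 625 ≡ 248 (mod 377)
5^8 ≡ 248^2 = 61504 ≡ 53 (mod 377)
5^16 ≡ 53^2 = 2809 ≡ 170 (mod 377)
5^32 ≡ 170^2 = 28900 ≡ 248 (mod 377)
47 = 32 + 8 + 4 + 2 + 1 in binary powers of 2.
So 5^47 ≡ 248 · 53 · 248 · 25 · 5 ≡ 138 (mod 377).
Squaring chain: 138 → 194 → 313; never reaches −1, so base 5 is a Miller–Rabin witness that 377 is composite.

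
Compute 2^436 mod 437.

358

2^1 ≡ 2 (mod 437)
2^2 ≡ 2^2 = 4 ≡ 4 (mod 437)
2^4 ≡ 4^2 = 16 ≡ 16 (mod 437)
2^8 ≡ 16^2 = 256 ≡ 256 (mod 437)
2^16 ≡ 256^2 = 65536 ≡ 423 (mod 437)
2^32 ≡ 423^2 = 178929 ≡ 196 (mod 437)
2^64 ≡ 196^2 = 38416 ≡ 397 (mod 437)
2^128 ≡ 397^2 = 157609 ≡ 289 (mod 437)
2^256 ≡ 289^2 = 83521 ≡ 54 (mod 437)
436 = 256 + 128 + 32 + 16 + 4 in binary powers of 2.
So 2^436 ≡ 54 · 289 · 196 · 423 · 16 ≡ 358 (mod 437).
Since 358 ≠ 1, base 2 is a Fermat witness: 437 is composite.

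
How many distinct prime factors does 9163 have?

9163 = 7^2 · 187
187 = 11 · 17
9163 = 7^2 · 11 · 17, which has 3 distinct prime factors.

3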